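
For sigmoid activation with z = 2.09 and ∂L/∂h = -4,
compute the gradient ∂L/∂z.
∂L/∂z = -0.3918

σ(2.09) = 0.8899
σ'(2.09) = σ(2.09)(1 - σ(2.09)) = 0.8899 × 0.1101 = 0.09796
∂L/∂z = ∂L/∂h · σ'(z) = -4 × 0.09796 = -0.3918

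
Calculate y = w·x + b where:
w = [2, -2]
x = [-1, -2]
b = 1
y = 3

y = (2)(-1) + (-2)(-2) + 1 = 3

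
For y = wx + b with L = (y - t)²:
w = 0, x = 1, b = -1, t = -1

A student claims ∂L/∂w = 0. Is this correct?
Correct

y = (0)(1) + -1 = -1
∂L/∂y = 2(y - t) = 2(-1 - -1) = 0
∂y/∂w = x = 1
∂L/∂w = 0 × 1 = 0

Claimed value: 0
Correct: The correct gradient is 0.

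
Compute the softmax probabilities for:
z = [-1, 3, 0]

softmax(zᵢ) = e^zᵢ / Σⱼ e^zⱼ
p = [0.0171, 0.9362, 0.0466]

exp(z) = [0.3679, 20.09, 1]
Sum = 21.45
p = [0.0171, 0.9362, 0.0466]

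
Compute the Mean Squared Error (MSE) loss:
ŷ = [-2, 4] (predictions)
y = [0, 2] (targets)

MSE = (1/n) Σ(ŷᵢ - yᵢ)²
MSE = 4

MSE = (1/2)((-2-0)² + (4-2)²) = (1/2)(4 + 4) = 4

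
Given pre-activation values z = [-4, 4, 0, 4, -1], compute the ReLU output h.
h = [0, 4, 0, 4, 0]

ReLU applied element-wise: max(0,-4)=0, max(0,4)=4, max(0,0)=0, max(0,4)=4, max(0,-1)=0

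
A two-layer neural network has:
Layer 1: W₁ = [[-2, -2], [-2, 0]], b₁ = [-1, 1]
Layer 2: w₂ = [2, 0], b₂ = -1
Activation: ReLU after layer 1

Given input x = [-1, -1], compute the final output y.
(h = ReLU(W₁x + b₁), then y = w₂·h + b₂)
y = 5

Layer 1 pre-activation: z₁ = [3, 3]
After ReLU: h = [3, 3]
Layer 2 output: y = 2×3 + 0×3 + -1 = 5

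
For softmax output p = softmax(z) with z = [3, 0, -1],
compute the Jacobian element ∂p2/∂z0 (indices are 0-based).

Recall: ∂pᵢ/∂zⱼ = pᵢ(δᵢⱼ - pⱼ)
∂p2/∂z0 = -0.01605

p = softmax(z) = [0.9362, 0.04661, 0.01715]
p2 = 0.01715, p0 = 0.9362

∂p2/∂z0 = -p2 × p0 = -0.01715 × 0.9362 = -0.01605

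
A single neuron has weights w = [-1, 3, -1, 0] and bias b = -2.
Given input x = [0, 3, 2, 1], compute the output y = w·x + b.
y = 5

y = (-1)(0) + (3)(3) + (-1)(2) + (0)(1) + -2 = 5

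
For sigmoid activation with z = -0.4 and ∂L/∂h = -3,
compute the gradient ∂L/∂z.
∂L/∂z = -0.7208

σ(-0.4) = 0.4013
σ'(-0.4) = σ(-0.4)(1 - σ(-0.4)) = 0.4013 × 0.5987 = 0.2403
∂L/∂z = ∂L/∂h · σ'(z) = -3 × 0.2403 = -0.7208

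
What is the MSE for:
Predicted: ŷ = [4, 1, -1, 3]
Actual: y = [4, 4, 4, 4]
MSE = 8.75

MSE = (1/4)((4-4)² + (1-4)² + (-1-4)² + (3-4)²) = (1/4)(0 + 9 + 25 + 1) = 8.75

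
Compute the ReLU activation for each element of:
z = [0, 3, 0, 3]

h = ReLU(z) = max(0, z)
h = [0, 3, 0, 3]

ReLU applied element-wise: max(0,0)=0, max(0,3)=3, max(0,0)=0, max(0,3)=3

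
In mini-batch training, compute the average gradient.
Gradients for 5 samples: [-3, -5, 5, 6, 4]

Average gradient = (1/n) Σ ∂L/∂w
Average gradient = 1.4

Average = (1/5)(-3 + -5 + 5 + 6 + 4) = 7/5 = 1.4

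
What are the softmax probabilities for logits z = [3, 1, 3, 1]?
p = [0.4404, 0.0596, 0.4404, 0.0596]

exp(z) = [20.09, 2.718, 20.09, 2.718]
Sum = 45.61
p = [0.4404, 0.0596, 0.4404, 0.0596]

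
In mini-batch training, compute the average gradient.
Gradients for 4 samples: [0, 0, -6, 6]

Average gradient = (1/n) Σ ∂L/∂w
Average gradient = 0

Average = (1/4)(0 + 0 + -6 + 6) = 0/4 = 0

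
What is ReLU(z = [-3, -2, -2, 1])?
h = [0, 0, 0, 1]

ReLU applied element-wise: max(0,-3)=0, max(0,-2)=0, max(0,-2)=0, max(0,1)=1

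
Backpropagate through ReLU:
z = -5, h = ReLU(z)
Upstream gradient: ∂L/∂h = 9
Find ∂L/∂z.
∂L/∂z = 0

h = ReLU(-5) = 0
Since z < 0: ∂h/∂z = 0
∂L/∂z = ∂L/∂h · ∂h/∂z = 9 × 0 = 0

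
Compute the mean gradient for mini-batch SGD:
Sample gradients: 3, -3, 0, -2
Average gradient = -0.5

Average = (1/4)(3 + -3 + 0 + -2) = -2/4 = -0.5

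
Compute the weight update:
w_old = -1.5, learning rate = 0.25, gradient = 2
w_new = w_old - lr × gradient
w_new = -2

w_new = w - η·∂L/∂w = -1.5 - 0.25×(2) = -1.5 - (0.5) = -2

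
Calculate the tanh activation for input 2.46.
0.9855

tanh(2.46) = (e^(2.46) - e^(-2.46))/(e^(2.46) + e^(-2.46)) = 0.9855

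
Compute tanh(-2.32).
-0.9809

tanh(-2.32) = (e^(-2.32) - e^(2.32))/(e^(-2.32) + e^(2.32)) = -0.9809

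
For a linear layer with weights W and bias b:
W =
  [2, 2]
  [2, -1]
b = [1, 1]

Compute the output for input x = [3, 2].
y = [11, 5]

Wx = [2×3 + 2×2, 2×3 + -1×2]
   = [10, 4]
y = Wx + b = [10 + 1, 4 + 1] = [11, 5]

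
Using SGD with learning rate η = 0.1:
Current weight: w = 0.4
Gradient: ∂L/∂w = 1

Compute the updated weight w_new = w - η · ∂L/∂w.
w_new = 0.3

w_new = w - η·∂L/∂w = 0.4 - 0.1×(1) = 0.4 - (0.1) = 0.3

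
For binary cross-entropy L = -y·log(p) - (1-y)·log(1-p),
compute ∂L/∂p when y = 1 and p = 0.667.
∂L/∂p = -1.499

∂L/∂p = -y/p + (1-y)/(1-p) = -1/0.667 + 0 = -1.499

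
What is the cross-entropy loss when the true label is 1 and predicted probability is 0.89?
L = 0.1165

L = -1·log(0.89) - 0·log(0.11) = -log(0.89) = 0.1165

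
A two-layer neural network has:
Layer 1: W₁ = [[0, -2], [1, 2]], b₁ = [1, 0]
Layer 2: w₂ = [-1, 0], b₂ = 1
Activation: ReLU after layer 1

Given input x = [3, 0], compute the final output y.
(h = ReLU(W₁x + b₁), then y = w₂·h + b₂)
y = 0

Layer 1 pre-activation: z₁ = [1, 3]
After ReLU: h = [1, 3]
Layer 2 output: y = -1×1 + 0×3 + 1 = 0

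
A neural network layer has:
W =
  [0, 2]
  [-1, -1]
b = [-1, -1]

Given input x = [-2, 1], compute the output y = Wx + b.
y = [1, 0]

Wx = [0×-2 + 2×1, -1×-2 + -1×1]
   = [2, 1]
y = Wx + b = [2 + -1, 1 + -1] = [1, 0]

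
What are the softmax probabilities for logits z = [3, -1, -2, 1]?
p = [0.8618, 0.0158, 0.0058, 0.1166]

exp(z) = [20.09, 0.3679, 0.1353, 2.718]
Sum = 23.31
p = [0.8618, 0.0158, 0.0058, 0.1166]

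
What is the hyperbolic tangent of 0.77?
0.6469

tanh(0.77) = (e^(0.77) - e^(-0.77))/(e^(0.77) + e^(-0.77)) = 0.6469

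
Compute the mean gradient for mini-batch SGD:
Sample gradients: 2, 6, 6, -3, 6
Average gradient = 3.4

Average = (1/5)(2 + 6 + 6 + -3 + 6) = 17/5 = 3.4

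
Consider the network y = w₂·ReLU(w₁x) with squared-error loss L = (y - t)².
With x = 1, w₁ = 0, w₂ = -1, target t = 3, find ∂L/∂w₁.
∂L/∂w₁ = 0

Forward pass:
z = w₁x = 0×1 = 0
h = ReLU(0) = 0
y = w₂h = -1×0 = 0

Backward pass:
∂L/∂y = 2(y - t) = 2(0 - 3) = -6
∂y/∂h = w₂ = -1
∂h/∂z = 0 (ReLU derivative)
∂z/∂w₁ = x = 1

∂L/∂w₁ = -6 × -1 × 0 × 1 = 0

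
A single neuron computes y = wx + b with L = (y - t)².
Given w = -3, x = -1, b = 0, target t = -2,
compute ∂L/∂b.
∂L/∂b = 10

y = wx + b = (-3)(-1) + 0 = 3
∂L/∂y = 2(y - t) = 2(3 - -2) = 10
∂y/∂b = 1
∂L/∂b = ∂L/∂y · ∂y/∂b = 10 × 1 = 10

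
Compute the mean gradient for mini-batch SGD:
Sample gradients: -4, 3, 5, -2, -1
Average gradient = 0.2

Average = (1/5)(-4 + 3 + 5 + -2 + -1) = 1/5 = 0.2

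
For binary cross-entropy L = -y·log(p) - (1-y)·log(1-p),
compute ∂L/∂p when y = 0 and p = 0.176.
∂L/∂p = 1.214

∂L/∂p = -y/p + (1-y)/(1-p) = 0 + 1/0.824 = 1.214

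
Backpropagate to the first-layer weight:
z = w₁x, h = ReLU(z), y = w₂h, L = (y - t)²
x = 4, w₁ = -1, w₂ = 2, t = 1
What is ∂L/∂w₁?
∂L/∂w₁ = 0

Forward pass:
z = w₁x = -1×4 = -4
h = ReLU(-4) = 0
y = w₂h = 2×0 = 0

Backward pass:
∂L/∂y = 2(y - t) = 2(0 - 1) = -2
∂y/∂h = w₂ = 2
∂h/∂z = 0 (ReLU derivative)
∂z/∂w₁ = x = 4

∂L/∂w₁ = -2 × 2 × 0 × 4 = 0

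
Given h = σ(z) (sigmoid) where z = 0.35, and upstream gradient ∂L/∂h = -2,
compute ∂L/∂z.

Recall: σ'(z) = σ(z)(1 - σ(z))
∂L/∂z = -0.485

σ(0.35) = 0.5866
σ'(0.35) = σ(0.35)(1 - σ(0.35)) = 0.5866 × 0.4134 = 0.2425
∂L/∂z = ∂L/∂h · σ'(z) = -2 × 0.2425 = -0.485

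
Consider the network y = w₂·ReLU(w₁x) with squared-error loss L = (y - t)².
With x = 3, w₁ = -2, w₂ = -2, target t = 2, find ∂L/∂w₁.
∂L/∂w₁ = 0

Forward pass:
z = w₁x = -2×3 = -6
h = ReLU(-6) = 0
y = w₂h = -2×0 = 0

Backward pass:
∂L/∂y = 2(y - t) = 2(0 - 2) = -4
∂y/∂h = w₂ = -2
∂h/∂z = 0 (ReLU derivative)
∂z/∂w₁ = x = 3

∂L/∂w₁ = -4 × -2 × 0 × 3 = 0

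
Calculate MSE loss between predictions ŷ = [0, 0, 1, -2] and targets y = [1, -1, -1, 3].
MSE = 7.75

MSE = (1/4)((0-1)² + (0--1)² + (1--1)² + (-2-3)²) = (1/4)(1 + 1 + 4 + 25) = 7.75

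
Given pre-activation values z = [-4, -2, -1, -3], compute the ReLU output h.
h = [0, 0, 0, 0]

ReLU applied element-wise: max(0,-4)=0, max(0,-2)=0, max(0,-1)=0, max(0,-3)=0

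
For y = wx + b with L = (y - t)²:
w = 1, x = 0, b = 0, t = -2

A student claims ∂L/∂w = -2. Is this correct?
Incorrect

y = (1)(0) + 0 = 0
∂L/∂y = 2(y - t) = 2(0 - -2) = 4
∂y/∂w = x = 0
∂L/∂w = 4 × 0 = 0

Claimed value: -2
Incorrect: The correct gradient is 0.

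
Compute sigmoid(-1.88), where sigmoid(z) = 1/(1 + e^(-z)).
0.1324

sigmoid(-1.88) = 1/(1 + e^(1.88)) = 1/(1 + 6.554) = 0.1324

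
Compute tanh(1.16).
0.821

tanh(1.16) = (e^(1.16) - e^(-1.16))/(e^(1.16) + e^(-1.16)) = 0.821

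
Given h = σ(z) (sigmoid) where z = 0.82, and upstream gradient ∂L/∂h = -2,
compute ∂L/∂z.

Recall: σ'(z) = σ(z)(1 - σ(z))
∂L/∂z = -0.4245

σ(0.82) = 0.6942
σ'(0.82) = σ(0.82)(1 - σ(0.82)) = 0.6942 × 0.3058 = 0.2123
∂L/∂z = ∂L/∂h · σ'(z) = -2 × 0.2123 = -0.4245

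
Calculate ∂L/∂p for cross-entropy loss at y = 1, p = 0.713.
∂L/∂p = -1.403

∂L/∂p = -y/p + (1-y)/(1-p) = -1/0.713 + 0 = -1.403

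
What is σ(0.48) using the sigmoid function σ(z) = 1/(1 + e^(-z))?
0.6177

sigmoid(0.48) = 1/(1 + e^(-0.48)) = 1/(1 + 0.6188) = 0.6177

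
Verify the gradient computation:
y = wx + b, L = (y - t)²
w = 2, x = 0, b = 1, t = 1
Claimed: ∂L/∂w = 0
Correct

y = (2)(0) + 1 = 1
∂L/∂y = 2(y - t) = 2(1 - 1) = 0
∂y/∂w = x = 0
∂L/∂w = 0 × 0 = 0

Claimed value: 0
Correct: The correct gradient is 0.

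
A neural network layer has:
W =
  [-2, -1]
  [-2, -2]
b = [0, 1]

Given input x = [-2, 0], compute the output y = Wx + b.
y = [4, 5]

Wx = [-2×-2 + -1×0, -2×-2 + -2×0]
   = [4, 4]
y = Wx + b = [4 + 0, 4 + 1] = [4, 5]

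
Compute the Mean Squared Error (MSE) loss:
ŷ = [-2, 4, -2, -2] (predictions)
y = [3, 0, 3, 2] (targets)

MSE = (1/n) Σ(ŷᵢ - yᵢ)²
MSE = 20.5

MSE = (1/4)((-2-3)² + (4-0)² + (-2-3)² + (-2-2)²) = (1/4)(25 + 16 + 25 + 16) = 20.5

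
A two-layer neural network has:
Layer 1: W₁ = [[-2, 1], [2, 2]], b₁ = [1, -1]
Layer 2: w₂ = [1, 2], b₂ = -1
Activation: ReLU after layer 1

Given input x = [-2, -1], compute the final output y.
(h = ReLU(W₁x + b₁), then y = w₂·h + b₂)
y = 3

Layer 1 pre-activation: z₁ = [4, -7]
After ReLU: h = [4, 0]
Layer 2 output: y = 1×4 + 2×0 + -1 = 3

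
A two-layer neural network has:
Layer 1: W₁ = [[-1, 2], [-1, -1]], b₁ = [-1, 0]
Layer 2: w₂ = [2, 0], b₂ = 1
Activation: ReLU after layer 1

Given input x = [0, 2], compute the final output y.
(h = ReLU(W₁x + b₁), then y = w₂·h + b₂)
y = 7

Layer 1 pre-activation: z₁ = [3, -2]
After ReLU: h = [3, 0]
Layer 2 output: y = 2×3 + 0×0 + 1 = 7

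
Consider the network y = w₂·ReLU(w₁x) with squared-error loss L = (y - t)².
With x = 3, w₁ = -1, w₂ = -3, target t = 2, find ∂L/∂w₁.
∂L/∂w₁ = 0

Forward pass:
z = w₁x = -1×3 = -3
h = ReLU(-3) = 0
y = w₂h = -3×0 = 0

Backward pass:
∂L/∂y = 2(y - t) = 2(0 - 2) = -4
∂y/∂h = w₂ = -3
∂h/∂z = 0 (ReLU derivative)
∂z/∂w₁ = x = 3

∂L/∂w₁ = -4 × -3 × 0 × 3 = 0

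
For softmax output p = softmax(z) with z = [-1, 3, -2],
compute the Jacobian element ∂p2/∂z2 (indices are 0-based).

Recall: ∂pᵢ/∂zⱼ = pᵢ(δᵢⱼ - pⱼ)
∂p2/∂z2 = 0.00653

p = softmax(z) = [0.01787, 0.9756, 0.006573]
p2 = 0.006573

∂p2/∂z2 = p2(1 - p2) = 0.006573 × (1 - 0.006573) = 0.00653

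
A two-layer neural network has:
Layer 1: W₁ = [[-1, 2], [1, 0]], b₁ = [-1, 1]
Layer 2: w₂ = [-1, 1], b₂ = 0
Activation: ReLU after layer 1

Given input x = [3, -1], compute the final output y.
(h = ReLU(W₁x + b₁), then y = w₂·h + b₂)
y = 4

Layer 1 pre-activation: z₁ = [-6, 4]
After ReLU: h = [0, 4]
Layer 2 output: y = -1×0 + 1×4 + 0 = 4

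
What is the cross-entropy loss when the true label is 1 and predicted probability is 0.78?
L = 0.2485

L = -1·log(0.78) - 0·log(0.22) = -log(0.78) = 0.2485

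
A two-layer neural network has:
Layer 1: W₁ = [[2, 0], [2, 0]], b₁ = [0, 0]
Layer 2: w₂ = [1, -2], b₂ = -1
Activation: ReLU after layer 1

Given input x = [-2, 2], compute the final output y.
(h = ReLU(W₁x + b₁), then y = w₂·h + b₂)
y = -1

Layer 1 pre-activation: z₁ = [-4, -4]
After ReLU: h = [0, 0]
Layer 2 output: y = 1×0 + -2×0 + -1 = -1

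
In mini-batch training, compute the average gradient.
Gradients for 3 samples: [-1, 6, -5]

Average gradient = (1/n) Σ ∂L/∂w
Average gradient = 0

Average = (1/3)(-1 + 6 + -5) = 0/3 = 0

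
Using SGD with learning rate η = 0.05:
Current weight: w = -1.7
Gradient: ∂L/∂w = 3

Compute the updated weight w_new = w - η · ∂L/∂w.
w_new = -1.85

w_new = w - η·∂L/∂w = -1.7 - 0.05×(3) = -1.7 - (0.15) = -1.85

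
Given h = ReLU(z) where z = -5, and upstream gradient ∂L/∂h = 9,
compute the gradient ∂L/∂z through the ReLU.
∂L/∂z = 0

h = ReLU(-5) = 0
Since z < 0: ∂h/∂z = 0
∂L/∂z = ∂L/∂h · ∂h/∂z = 9 × 0 = 0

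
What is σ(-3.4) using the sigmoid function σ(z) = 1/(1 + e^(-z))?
0.0323

sigmoid(-3.4) = 1/(1 + e^(3.4)) = 1/(1 + 29.96) = 0.0323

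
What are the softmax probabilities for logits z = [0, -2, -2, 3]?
p = [0.0468, 0.0063, 0.0063, 0.9405]

exp(z) = [1, 0.1353, 0.1353, 20.09]
Sum = 21.36
p = [0.0468, 0.0063, 0.0063, 0.9405]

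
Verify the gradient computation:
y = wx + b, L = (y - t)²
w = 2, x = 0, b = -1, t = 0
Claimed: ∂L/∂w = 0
Correct

y = (2)(0) + -1 = -1
∂L/∂y = 2(y - t) = 2(-1 - 0) = -2
∂y/∂w = x = 0
∂L/∂w = -2 × 0 = 0

Claimed value: 0
Correct: The correct gradient is 0.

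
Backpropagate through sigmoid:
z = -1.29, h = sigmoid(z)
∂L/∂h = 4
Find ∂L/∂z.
∂L/∂z = 0.677

σ(-1.29) = 0.2159
σ'(-1.29) = σ(-1.29)(1 - σ(-1.29)) = 0.2159 × 0.7841 = 0.1693
∂L/∂z = ∂L/∂h · σ'(z) = 4 × 0.1693 = 0.677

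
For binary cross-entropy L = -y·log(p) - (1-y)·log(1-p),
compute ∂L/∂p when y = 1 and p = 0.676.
∂L/∂p = -1.479

∂L/∂p = -y/p + (1-y)/(1-p) = -1/0.676 + 0 = -1.479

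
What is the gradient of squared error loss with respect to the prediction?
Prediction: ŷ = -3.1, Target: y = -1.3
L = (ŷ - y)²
∂L/∂ŷ = -3.6

∂L/∂ŷ = 2(ŷ - y) = 2(-3.1 - -1.3) = 2(-1.8) = -3.6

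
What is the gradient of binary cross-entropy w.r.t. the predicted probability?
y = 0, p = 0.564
∂L/∂p = 2.294

∂L/∂p = -y/p + (1-y)/(1-p) = 0 + 1/0.436 = 2.294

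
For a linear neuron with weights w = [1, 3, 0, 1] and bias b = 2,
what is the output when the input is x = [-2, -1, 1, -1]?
y = -4

y = (1)(-2) + (3)(-1) + (0)(1) + (1)(-1) + 2 = -4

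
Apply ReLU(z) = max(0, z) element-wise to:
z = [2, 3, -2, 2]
h = [2, 3, 0, 2]

ReLU applied element-wise: max(0,2)=2, max(0,3)=3, max(0,-2)=0, max(0,2)=2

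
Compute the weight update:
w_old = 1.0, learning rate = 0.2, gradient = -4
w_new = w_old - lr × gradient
w_new = 1.8

w_new = w - η·∂L/∂w = 1.0 - 0.2×(-4) = 1.0 - (-0.8) = 1.8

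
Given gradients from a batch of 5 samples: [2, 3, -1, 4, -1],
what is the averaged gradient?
Average gradient = 1.4

Average = (1/5)(2 + 3 + -1 + 4 + -1) = 7/5 = 1.4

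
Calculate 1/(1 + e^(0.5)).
0.3775

sigmoid(-0.5) = 1/(1 + e^(0.5)) = 1/(1 + 1.649) = 0.3775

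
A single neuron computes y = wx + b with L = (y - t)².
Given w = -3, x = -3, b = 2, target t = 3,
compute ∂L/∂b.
∂L/∂b = 16

y = wx + b = (-3)(-3) + 2 = 11
∂L/∂y = 2(y - t) = 2(11 - 3) = 16
∂y/∂b = 1
∂L/∂b = ∂L/∂y · ∂y/∂b = 16 × 1 = 16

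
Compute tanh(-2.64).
-0.9899

tanh(-2.64) = (e^(-2.64) - e^(2.64))/(e^(-2.64) + e^(2.64)) = -0.9899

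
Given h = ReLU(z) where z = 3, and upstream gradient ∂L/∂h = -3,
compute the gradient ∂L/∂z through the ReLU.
∂L/∂z = -3

h = ReLU(3) = 3
Since z > 0: ∂h/∂z = 1
∂L/∂z = ∂L/∂h · ∂h/∂z = -3 × 1 = -3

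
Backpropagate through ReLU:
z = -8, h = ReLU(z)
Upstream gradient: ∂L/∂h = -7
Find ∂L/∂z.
∂L/∂z = 0

h = ReLU(-8) = 0
Since z < 0: ∂h/∂z = 0
∂L/∂z = ∂L/∂h · ∂h/∂z = -7 × 0 = 0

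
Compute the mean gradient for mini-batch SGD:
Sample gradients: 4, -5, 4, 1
Average gradient = 1

Average = (1/4)(4 + -5 + 4 + 1) = 4/4 = 1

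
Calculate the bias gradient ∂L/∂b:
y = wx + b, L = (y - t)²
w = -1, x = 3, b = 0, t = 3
∂L/∂b = -12

y = wx + b = (-1)(3) + 0 = -3
∂L/∂y = 2(y - t) = 2(-3 - 3) = -12
∂y/∂b = 1
∂L/∂b = ∂L/∂y · ∂y/∂b = -12 × 1 = -12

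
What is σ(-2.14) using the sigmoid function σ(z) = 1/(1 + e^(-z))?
0.1053

sigmoid(-2.14) = 1/(1 + e^(2.14)) = 1/(1 + 8.499) = 0.1053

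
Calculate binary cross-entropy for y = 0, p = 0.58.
L = 0.8675

L = -0·log(0.58) - 1·log(0.42) = -log(0.42) = 0.8675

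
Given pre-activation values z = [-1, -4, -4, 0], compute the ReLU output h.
h = [0, 0, 0, 0]

ReLU applied element-wise: max(0,-1)=0, max(0,-4)=0, max(0,-4)=0, max(0,0)=0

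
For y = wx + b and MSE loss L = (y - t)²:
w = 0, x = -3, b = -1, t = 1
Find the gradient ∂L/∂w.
∂L/∂w = 12

y = wx + b = (0)(-3) + -1 = -1
∂L/∂y = 2(y - t) = 2(-1 - 1) = -4
∂y/∂w = x = -3
∂L/∂w = ∂L/∂y · ∂y/∂w = -4 × -3 = 12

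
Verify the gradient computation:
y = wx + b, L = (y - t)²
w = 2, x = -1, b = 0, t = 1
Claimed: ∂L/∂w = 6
Correct

y = (2)(-1) + 0 = -2
∂L/∂y = 2(y - t) = 2(-2 - 1) = -6
∂y/∂w = x = -1
∂L/∂w = -6 × -1 = 6

Claimed value: 6
Correct: The correct gradient is 6.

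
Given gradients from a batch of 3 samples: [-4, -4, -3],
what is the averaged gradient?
Average gradient = -3.667

Average = (1/3)(-4 + -4 + -3) = -11/3 = -3.667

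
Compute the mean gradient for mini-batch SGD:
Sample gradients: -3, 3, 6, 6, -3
Average gradient = 1.8

Average = (1/5)(-3 + 3 + 6 + 6 + -3) = 9/5 = 1.8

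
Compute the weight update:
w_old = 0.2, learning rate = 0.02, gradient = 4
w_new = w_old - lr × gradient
w_new = 0.12

w_new = w - η·∂L/∂w = 0.2 - 0.02×(4) = 0.2 - (0.08) = 0.12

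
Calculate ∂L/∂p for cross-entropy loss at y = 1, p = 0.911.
∂L/∂p = -1.098

∂L/∂p = -y/p + (1-y)/(1-p) = -1/0.911 + 0 = -1.098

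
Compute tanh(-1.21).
-0.8367

tanh(-1.21) = (e^(-1.21) - e^(1.21))/(e^(-1.21) + e^(1.21)) = -0.8367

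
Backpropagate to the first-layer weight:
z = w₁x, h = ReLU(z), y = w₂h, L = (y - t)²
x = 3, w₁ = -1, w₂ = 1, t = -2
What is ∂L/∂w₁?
∂L/∂w₁ = 0

Forward pass:
z = w₁x = -1×3 = -3
h = ReLU(-3) = 0
y = w₂h = 1×0 = 0

Backward pass:
∂L/∂y = 2(y - t) = 2(0 - -2) = 4
∂y/∂h = w₂ = 1
∂h/∂z = 0 (ReLU derivative)
∂z/∂w₁ = x = 3

∂L/∂w₁ = 4 × 1 × 0 × 3 = 0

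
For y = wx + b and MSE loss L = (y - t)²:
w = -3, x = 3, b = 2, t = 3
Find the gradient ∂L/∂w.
∂L/∂w = -60

y = wx + b = (-3)(3) + 2 = -7
∂L/∂y = 2(y - t) = 2(-7 - 3) = -20
∂y/∂w = x = 3
∂L/∂w = ∂L/∂y · ∂y/∂w = -20 × 3 = -60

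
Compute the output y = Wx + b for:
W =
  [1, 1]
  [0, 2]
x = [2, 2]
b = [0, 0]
y = [4, 4]

Wx = [1×2 + 1×2, 0×2 + 2×2]
   = [4, 4]
y = Wx + b = [4 + 0, 4 + 0] = [4, 4]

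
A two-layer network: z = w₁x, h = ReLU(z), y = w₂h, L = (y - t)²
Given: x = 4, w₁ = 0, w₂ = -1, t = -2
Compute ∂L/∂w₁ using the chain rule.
∂L/∂w₁ = 0

Forward pass:
z = w₁x = 0×4 = 0
h = ReLU(0) = 0
y = w₂h = -1×0 = 0

Backward pass:
∂L/∂y = 2(y - t) = 2(0 - -2) = 4
∂y/∂h = w₂ = -1
∂h/∂z = 0 (ReLU derivative)
∂z/∂w₁ = x = 4

∂L/∂w₁ = 4 × -1 × 0 × 4 = 0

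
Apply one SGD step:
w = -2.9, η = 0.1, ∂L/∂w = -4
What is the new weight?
w_new = -2.5

w_new = w - η·∂L/∂w = -2.9 - 0.1×(-4) = -2.9 - (-0.4) = -2.5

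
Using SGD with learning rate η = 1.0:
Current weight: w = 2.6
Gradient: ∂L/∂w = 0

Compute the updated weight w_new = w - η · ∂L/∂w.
w_new = 2.6

w_new = w - η·∂L/∂w = 2.6 - 1.0×(0) = 2.6 - (0) = 2.6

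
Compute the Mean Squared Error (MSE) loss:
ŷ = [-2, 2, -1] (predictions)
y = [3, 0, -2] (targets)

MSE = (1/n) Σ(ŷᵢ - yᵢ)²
MSE = 10

MSE = (1/3)((-2-3)² + (2-0)² + (-1--2)²) = (1/3)(25 + 4 + 1) = 10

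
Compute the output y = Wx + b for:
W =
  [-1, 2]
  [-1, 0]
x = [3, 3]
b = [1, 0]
y = [4, -3]

Wx = [-1×3 + 2×3, -1×3 + 0×3]
   = [3, -3]
y = Wx + b = [3 + 1, -3 + 0] = [4, -3]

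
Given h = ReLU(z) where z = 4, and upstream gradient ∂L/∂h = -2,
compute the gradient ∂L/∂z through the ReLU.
∂L/∂z = -2

h = ReLU(4) = 4
Since z > 0: ∂h/∂z = 1
∂L/∂z = ∂L/∂h · ∂h/∂z = -2 × 1 = -2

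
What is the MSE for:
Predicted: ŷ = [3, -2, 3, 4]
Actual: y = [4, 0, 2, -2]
MSE = 10.5

MSE = (1/4)((3-4)² + (-2-0)² + (3-2)² + (4--2)²) = (1/4)(1 + 4 + 1 + 36) = 10.5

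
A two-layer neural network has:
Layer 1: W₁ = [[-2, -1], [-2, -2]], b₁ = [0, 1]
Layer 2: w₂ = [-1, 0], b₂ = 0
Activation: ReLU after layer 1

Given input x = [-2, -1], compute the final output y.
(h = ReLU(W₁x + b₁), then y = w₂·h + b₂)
y = -5

Layer 1 pre-activation: z₁ = [5, 7]
After ReLU: h = [5, 7]
Layer 2 output: y = -1×5 + 0×7 + 0 = -5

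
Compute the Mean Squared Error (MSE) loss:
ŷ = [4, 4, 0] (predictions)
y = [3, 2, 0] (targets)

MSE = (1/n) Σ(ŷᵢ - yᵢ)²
MSE = 1.667

MSE = (1/3)((4-3)² + (4-2)² + (0-0)²) = (1/3)(1 + 4 + 0) = 1.667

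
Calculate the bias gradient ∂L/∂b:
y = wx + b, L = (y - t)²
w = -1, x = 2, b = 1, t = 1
∂L/∂b = -4

y = wx + b = (-1)(2) + 1 = -1
∂L/∂y = 2(y - t) = 2(-1 - 1) = -4
∂y/∂b = 1
∂L/∂b = ∂L/∂y · ∂y/∂b = -4 × 1 = -4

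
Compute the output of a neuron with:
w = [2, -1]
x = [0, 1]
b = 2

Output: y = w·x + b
y = 1

y = (2)(0) + (-1)(1) + 2 = 1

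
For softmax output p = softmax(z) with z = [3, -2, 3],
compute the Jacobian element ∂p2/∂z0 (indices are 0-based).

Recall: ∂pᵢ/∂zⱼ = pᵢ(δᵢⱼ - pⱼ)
∂p2/∂z0 = -0.2483

p = softmax(z) = [0.4983, 0.003358, 0.4983]
p2 = 0.4983, p0 = 0.4983

∂p2/∂z0 = -p2 × p0 = -0.4983 × 0.4983 = -0.2483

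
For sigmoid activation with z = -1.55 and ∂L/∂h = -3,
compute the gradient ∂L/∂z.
∂L/∂z = -0.4333

σ(-1.55) = 0.1751
σ'(-1.55) = σ(-1.55)(1 - σ(-1.55)) = 0.1751 × 0.8249 = 0.1444
∂L/∂z = ∂L/∂h · σ'(z) = -3 × 0.1444 = -0.4333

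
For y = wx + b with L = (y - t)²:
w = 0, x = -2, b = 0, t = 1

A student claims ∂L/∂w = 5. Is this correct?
Incorrect

y = (0)(-2) + 0 = 0
∂L/∂y = 2(y - t) = 2(0 - 1) = -2
∂y/∂w = x = -2
∂L/∂w = -2 × -2 = 4

Claimed value: 5
Incorrect: The correct gradient is 4.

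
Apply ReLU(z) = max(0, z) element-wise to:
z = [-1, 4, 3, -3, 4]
h = [0, 4, 3, 0, 4]

ReLU applied element-wise: max(0,-1)=0, max(0,4)=4, max(0,3)=3, max(0,-3)=0, max(0,4)=4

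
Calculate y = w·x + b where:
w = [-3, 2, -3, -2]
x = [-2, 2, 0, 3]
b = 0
y = 4

y = (-3)(-2) + (2)(2) + (-3)(0) + (-2)(3) + 0 = 4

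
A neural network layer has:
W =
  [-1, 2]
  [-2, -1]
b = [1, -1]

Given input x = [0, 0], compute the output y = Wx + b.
y = [1, -1]

Wx = [-1×0 + 2×0, -2×0 + -1×0]
   = [0, 0]
y = Wx + b = [0 + 1, 0 + -1] = [1, -1]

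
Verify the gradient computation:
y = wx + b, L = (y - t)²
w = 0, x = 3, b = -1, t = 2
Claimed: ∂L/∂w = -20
Incorrect

y = (0)(3) + -1 = -1
∂L/∂y = 2(y - t) = 2(-1 - 2) = -6
∂y/∂w = x = 3
∂L/∂w = -6 × 3 = -18

Claimed value: -20
Incorrect: The correct gradient is -18.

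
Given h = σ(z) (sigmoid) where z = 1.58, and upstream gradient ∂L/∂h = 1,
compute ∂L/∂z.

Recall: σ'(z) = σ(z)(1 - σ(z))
∂L/∂z = 0.1416

σ(1.58) = 0.8292
σ'(1.58) = σ(1.58)(1 - σ(1.58)) = 0.8292 × 0.1708 = 0.1416
∂L/∂z = ∂L/∂h · σ'(z) = 1 × 0.1416 = 0.1416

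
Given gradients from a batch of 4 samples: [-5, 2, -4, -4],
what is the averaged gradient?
Average gradient = -2.75

Average = (1/4)(-5 + 2 + -4 + -4) = -11/4 = -2.75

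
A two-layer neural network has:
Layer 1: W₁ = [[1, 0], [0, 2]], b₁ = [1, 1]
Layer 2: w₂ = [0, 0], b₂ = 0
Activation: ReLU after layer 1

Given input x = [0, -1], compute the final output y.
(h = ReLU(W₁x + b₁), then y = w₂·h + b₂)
y = 0

Layer 1 pre-activation: z₁ = [1, -1]
After ReLU: h = [1, 0]
Layer 2 output: y = 0×1 + 0×0 + 0 = 0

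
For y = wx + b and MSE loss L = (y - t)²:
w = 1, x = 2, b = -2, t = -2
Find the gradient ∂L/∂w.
∂L/∂w = 8

y = wx + b = (1)(2) + -2 = 0
∂L/∂y = 2(y - t) = 2(0 - -2) = 4
∂y/∂w = x = 2
∂L/∂w = ∂L/∂y · ∂y/∂w = 4 × 2 = 8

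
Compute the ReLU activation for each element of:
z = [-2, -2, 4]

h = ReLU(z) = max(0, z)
h = [0, 0, 4]

ReLU applied element-wise: max(0,-2)=0, max(0,-2)=0, max(0,4)=4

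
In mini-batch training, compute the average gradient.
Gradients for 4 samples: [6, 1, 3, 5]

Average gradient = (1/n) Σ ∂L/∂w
Average gradient = 3.75

Average = (1/4)(6 + 1 + 3 + 5) = 15/4 = 3.75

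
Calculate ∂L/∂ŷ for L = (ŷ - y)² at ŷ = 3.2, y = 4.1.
∂L/∂ŷ = -1.8

∂L/∂ŷ = 2(ŷ - y) = 2(3.2 - 4.1) = 2(-0.9) = -1.8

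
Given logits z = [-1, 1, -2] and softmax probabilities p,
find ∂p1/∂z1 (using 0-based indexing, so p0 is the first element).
∂p1/∂z1 = 0.1318

p = softmax(z) = [0.1142, 0.8438, 0.04201]
p1 = 0.8438

∂p1/∂z1 = p1(1 - p1) = 0.8438 × (1 - 0.8438) = 0.1318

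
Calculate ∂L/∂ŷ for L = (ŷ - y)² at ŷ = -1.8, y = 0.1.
∂L/∂ŷ = -3.8

∂L/∂ŷ = 2(ŷ - y) = 2(-1.8 - 0.1) = 2(-1.9) = -3.8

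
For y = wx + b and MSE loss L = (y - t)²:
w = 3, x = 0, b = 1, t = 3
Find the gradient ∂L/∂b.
∂L/∂b = -4

y = wx + b = (3)(0) + 1 = 1
∂L/∂y = 2(y - t) = 2(1 - 3) = -4
∂y/∂b = 1
∂L/∂b = ∂L/∂y · ∂y/∂b = -4 × 1 = -4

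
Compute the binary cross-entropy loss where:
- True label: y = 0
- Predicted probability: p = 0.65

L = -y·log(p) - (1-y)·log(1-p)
L = 1.05

L = -0·log(0.65) - 1·log(0.35) = -log(0.35) = 1.05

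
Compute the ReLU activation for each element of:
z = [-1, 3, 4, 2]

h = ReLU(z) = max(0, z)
h = [0, 3, 4, 2]

ReLU applied element-wise: max(0,-1)=0, max(0,3)=3, max(0,4)=4, max(0,2)=2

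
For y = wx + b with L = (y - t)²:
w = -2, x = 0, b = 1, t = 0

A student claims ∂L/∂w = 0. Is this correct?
Correct

y = (-2)(0) + 1 = 1
∂L/∂y = 2(y - t) = 2(1 - 0) = 2
∂y/∂w = x = 0
∂L/∂w = 2 × 0 = 0

Claimed value: 0
Correct: The correct gradient is 0.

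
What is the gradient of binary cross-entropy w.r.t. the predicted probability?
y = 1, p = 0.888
∂L/∂p = -1.126

∂L/∂p = -y/p + (1-y)/(1-p) = -1/0.888 + 0 = -1.126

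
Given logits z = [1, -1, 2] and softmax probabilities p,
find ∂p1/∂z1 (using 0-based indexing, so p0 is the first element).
∂p1/∂z1 = 0.03389

p = softmax(z) = [0.2595, 0.03512, 0.7054]
p1 = 0.03512

∂p1/∂z1 = p1(1 - p1) = 0.03512 × (1 - 0.03512) = 0.03389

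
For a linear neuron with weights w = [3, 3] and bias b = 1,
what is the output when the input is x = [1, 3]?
y = 13

y = (3)(1) + (3)(3) + 1 = 13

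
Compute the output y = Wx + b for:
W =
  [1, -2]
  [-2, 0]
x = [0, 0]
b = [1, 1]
y = [1, 1]

Wx = [1×0 + -2×0, -2×0 + 0×0]
   = [0, 0]
y = Wx + b = [0 + 1, 0 + 1] = [1, 1]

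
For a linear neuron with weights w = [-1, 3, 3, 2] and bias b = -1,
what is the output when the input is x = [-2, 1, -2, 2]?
y = 2

y = (-1)(-2) + (3)(1) + (3)(-2) + (2)(2) + -1 = 2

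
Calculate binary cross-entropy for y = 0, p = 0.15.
L = 0.1625

L = -0·log(0.15) - 1·log(0.85) = -log(0.85) = 0.1625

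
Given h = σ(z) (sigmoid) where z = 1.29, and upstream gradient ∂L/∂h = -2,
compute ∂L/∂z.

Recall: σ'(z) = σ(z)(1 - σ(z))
∂L/∂z = -0.3385

σ(1.29) = 0.7841
σ'(1.29) = σ(1.29)(1 - σ(1.29)) = 0.7841 × 0.2159 = 0.1693
∂L/∂z = ∂L/∂h · σ'(z) = -2 × 0.1693 = -0.3385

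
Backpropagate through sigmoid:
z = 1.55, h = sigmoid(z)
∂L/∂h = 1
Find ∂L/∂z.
∂L/∂z = 0.1444

σ(1.55) = 0.8249
σ'(1.55) = σ(1.55)(1 - σ(1.55)) = 0.8249 × 0.1751 = 0.1444
∂L/∂z = ∂L/∂h · σ'(z) = 1 × 0.1444 = 0.1444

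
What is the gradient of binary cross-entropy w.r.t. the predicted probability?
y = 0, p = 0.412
∂L/∂p = 1.701

∂L/∂p = -y/p + (1-y)/(1-p) = 0 + 1/0.588 = 1.701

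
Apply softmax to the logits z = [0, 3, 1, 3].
p = [0.0228, 0.4576, 0.0619, 0.4576]

exp(z) = [1, 20.09, 2.718, 20.09]
Sum = 43.89
p = [0.0228, 0.4576, 0.0619, 0.4576]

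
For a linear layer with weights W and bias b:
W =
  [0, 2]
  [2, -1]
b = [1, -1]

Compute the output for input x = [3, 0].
y = [1, 5]

Wx = [0×3 + 2×0, 2×3 + -1×0]
   = [0, 6]
y = Wx + b = [0 + 1, 6 + -1] = [1, 5]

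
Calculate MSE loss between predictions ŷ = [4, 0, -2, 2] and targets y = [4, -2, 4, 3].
MSE = 10.25

MSE = (1/4)((4-4)² + (0--2)² + (-2-4)² + (2-3)²) = (1/4)(0 + 4 + 36 + 1) = 10.25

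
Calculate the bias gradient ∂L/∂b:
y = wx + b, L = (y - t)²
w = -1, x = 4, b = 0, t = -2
∂L/∂b = -4

y = wx + b = (-1)(4) + 0 = -4
∂L/∂y = 2(y - t) = 2(-4 - -2) = -4
∂y/∂b = 1
∂L/∂b = ∂L/∂y · ∂y/∂b = -4 × 1 = -4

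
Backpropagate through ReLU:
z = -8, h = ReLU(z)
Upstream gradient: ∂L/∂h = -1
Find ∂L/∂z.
∂L/∂z = 0

h = ReLU(-8) = 0
Since z < 0: ∂h/∂z = 0
∂L/∂z = ∂L/∂h · ∂h/∂z = -1 × 0 = 0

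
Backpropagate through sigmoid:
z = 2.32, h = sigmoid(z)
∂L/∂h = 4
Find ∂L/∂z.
∂L/∂z = 0.3259

σ(2.32) = 0.9105
σ'(2.32) = σ(2.32)(1 - σ(2.32)) = 0.9105 × 0.08948 = 0.08147
∂L/∂z = ∂L/∂h · σ'(z) = 4 × 0.08147 = 0.3259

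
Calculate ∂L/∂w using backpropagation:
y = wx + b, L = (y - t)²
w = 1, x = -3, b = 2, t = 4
∂L/∂w = 30

y = wx + b = (1)(-3) + 2 = -1
∂L/∂y = 2(y - t) = 2(-1 - 4) = -10
∂y/∂w = x = -3
∂L/∂w = ∂L/∂y · ∂y/∂w = -10 × -3 = 30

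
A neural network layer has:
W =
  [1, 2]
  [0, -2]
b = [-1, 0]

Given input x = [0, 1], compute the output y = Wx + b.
y = [1, -2]

Wx = [1×0 + 2×1, 0×0 + -2×1]
   = [2, -2]
y = Wx + b = [2 + -1, -2 + 0] = [1, -2]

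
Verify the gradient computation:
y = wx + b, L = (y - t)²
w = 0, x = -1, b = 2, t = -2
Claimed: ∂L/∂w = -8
Correct

y = (0)(-1) + 2 = 2
∂L/∂y = 2(y - t) = 2(2 - -2) = 8
∂y/∂w = x = -1
∂L/∂w = 8 × -1 = -8

Claimed value: -8
Correct: The correct gradient is -8.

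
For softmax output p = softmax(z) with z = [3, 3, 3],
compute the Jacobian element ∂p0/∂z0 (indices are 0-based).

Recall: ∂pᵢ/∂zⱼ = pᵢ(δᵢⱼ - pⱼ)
∂p0/∂z0 = 0.2222

p = softmax(z) = [0.3333, 0.3333, 0.3333]
p0 = 0.3333

∂p0/∂z0 = p0(1 - p0) = 0.3333 × (1 - 0.3333) = 0.2222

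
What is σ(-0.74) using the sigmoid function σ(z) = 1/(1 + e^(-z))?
0.323

sigmoid(-0.74) = 1/(1 + e^(0.74)) = 1/(1 + 2.096) = 0.323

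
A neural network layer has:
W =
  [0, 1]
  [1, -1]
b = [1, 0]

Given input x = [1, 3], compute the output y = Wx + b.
y = [4, -2]

Wx = [0×1 + 1×3, 1×1 + -1×3]
   = [3, -2]
y = Wx + b = [3 + 1, -2 + 0] = [4, -2]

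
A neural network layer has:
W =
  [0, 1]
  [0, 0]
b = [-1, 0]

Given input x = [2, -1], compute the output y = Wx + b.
y = [-2, 0]

Wx = [0×2 + 1×-1, 0×2 + 0×-1]
   = [-1, 0]
y = Wx + b = [-1 + -1, 0 + 0] = [-2, 0]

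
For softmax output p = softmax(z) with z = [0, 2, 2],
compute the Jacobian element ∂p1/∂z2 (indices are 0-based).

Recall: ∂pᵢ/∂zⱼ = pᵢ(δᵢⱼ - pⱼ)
∂p1/∂z2 = -0.2193

p = softmax(z) = [0.06338, 0.4683, 0.4683]
p1 = 0.4683, p2 = 0.4683

∂p1/∂z2 = -p1 × p2 = -0.4683 × 0.4683 = -0.2193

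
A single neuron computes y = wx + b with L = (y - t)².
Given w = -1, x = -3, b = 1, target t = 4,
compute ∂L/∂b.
∂L/∂b = 0

y = wx + b = (-1)(-3) + 1 = 4
∂L/∂y = 2(y - t) = 2(4 - 4) = 0
∂y/∂b = 1
∂L/∂b = ∂L/∂y · ∂y/∂b = 0 × 1 = 0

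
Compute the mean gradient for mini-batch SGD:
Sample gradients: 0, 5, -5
Average gradient = 0

Average = (1/3)(0 + 5 + -5) = 0/3 = 0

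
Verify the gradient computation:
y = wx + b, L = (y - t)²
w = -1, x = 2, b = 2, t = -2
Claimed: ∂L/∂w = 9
Incorrect

y = (-1)(2) + 2 = 0
∂L/∂y = 2(y - t) = 2(0 - -2) = 4
∂y/∂w = x = 2
∂L/∂w = 4 × 2 = 8

Claimed value: 9
Incorrect: The correct gradient is 8.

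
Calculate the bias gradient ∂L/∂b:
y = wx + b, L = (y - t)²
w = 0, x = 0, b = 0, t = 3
∂L/∂b = -6

y = wx + b = (0)(0) + 0 = 0
∂L/∂y = 2(y - t) = 2(0 - 3) = -6
∂y/∂b = 1
∂L/∂b = ∂L/∂y · ∂y/∂b = -6 × 1 = -6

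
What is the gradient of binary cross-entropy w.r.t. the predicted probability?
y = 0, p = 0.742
∂L/∂p = 3.876

∂L/∂p = -y/p + (1-y)/(1-p) = 0 + 1/0.258 = 3.876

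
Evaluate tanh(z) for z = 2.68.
0.9906

tanh(2.68) = (e^(2.68) - e^(-2.68))/(e^(2.68) + e^(-2.68)) = 0.9906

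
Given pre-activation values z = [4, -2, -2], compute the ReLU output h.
h = [4, 0, 0]

ReLU applied element-wise: max(0,4)=4, max(0,-2)=0, max(0,-2)=0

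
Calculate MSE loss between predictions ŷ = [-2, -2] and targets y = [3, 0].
MSE = 14.5

MSE = (1/2)((-2-3)² + (-2-0)²) = (1/2)(25 + 4) = 14.5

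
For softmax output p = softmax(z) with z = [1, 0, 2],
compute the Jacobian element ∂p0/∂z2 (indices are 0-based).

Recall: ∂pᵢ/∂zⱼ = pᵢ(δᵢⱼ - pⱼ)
∂p0/∂z2 = -0.1628

p = softmax(z) = [0.2447, 0.09003, 0.6652]
p0 = 0.2447, p2 = 0.6652

∂p0/∂z2 = -p0 × p2 = -0.2447 × 0.6652 = -0.1628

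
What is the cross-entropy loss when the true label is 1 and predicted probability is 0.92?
L = 0.08338

L = -1·log(0.92) - 0·log(0.08) = -log(0.92) = 0.08338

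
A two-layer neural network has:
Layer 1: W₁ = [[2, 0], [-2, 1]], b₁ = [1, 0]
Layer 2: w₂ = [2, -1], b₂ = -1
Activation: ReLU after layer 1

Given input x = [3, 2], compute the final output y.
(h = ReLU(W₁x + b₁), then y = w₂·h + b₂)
y = 13

Layer 1 pre-activation: z₁ = [7, -4]
After ReLU: h = [7, 0]
Layer 2 output: y = 2×7 + -1×0 + -1 = 13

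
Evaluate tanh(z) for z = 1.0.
0.7616

tanh(1.0) = (e^(1.0) - e^(-1.0))/(e^(1.0) + e^(-1.0)) = 0.7616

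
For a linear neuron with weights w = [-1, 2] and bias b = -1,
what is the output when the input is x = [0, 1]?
y = 1

y = (-1)(0) + (2)(1) + -1 = 1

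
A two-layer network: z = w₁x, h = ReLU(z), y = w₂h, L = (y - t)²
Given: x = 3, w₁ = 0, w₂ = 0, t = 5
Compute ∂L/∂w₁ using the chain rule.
∂L/∂w₁ = 0

Forward pass:
z = w₁x = 0×3 = 0
h = ReLU(0) = 0
y = w₂h = 0×0 = 0

Backward pass:
∂L/∂y = 2(y - t) = 2(0 - 5) = -10
∂y/∂h = w₂ = 0
∂h/∂z = 0 (ReLU derivative)
∂z/∂w₁ = x = 3

∂L/∂w₁ = -10 × 0 × 0 × 3 = 0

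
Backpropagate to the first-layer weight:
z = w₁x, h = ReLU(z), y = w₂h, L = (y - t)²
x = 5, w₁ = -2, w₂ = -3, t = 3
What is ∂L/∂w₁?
∂L/∂w₁ = 0

Forward pass:
z = w₁x = -2×5 = -10
h = ReLU(-10) = 0
y = w₂h = -3×0 = 0

Backward pass:
∂L/∂y = 2(y - t) = 2(0 - 3) = -6
∂y/∂h = w₂ = -3
∂h/∂z = 0 (ReLU derivative)
∂z/∂w₁ = x = 5

∂L/∂w₁ = -6 × -3 × 0 × 5 = 0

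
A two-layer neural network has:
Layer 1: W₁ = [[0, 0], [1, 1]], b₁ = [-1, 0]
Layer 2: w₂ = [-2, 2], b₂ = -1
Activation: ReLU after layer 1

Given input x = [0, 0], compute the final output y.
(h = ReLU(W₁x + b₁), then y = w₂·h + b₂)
y = -1

Layer 1 pre-activation: z₁ = [-1, 0]
After ReLU: h = [0, 0]
Layer 2 output: y = -2×0 + 2×0 + -1 = -1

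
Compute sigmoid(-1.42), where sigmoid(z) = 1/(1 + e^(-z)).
0.1947

sigmoid(-1.42) = 1/(1 + e^(1.42)) = 1/(1 + 4.137) = 0.1947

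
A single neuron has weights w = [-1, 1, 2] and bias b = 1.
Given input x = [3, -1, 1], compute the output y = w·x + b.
y = -1

y = (-1)(3) + (1)(-1) + (2)(1) + 1 = -1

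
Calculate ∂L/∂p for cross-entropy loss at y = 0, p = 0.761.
∂L/∂p = 4.184

∂L/∂p = -y/p + (1-y)/(1-p) = 0 + 1/0.239 = 4.184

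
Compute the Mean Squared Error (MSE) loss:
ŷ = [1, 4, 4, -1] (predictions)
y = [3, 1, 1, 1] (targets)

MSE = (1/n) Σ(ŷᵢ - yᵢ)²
MSE = 6.5

MSE = (1/4)((1-3)² + (4-1)² + (4-1)² + (-1-1)²) = (1/4)(4 + 9 + 9 + 4) = 6.5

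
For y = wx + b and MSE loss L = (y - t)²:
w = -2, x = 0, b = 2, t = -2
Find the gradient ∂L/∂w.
∂L/∂w = 0

y = wx + b = (-2)(0) + 2 = 2
∂L/∂y = 2(y - t) = 2(2 - -2) = 8
∂y/∂w = x = 0
∂L/∂w = ∂L/∂y · ∂y/∂w = 8 × 0 = 0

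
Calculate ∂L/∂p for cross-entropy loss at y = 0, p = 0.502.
∂L/∂p = 2.008

∂L/∂p = -y/p + (1-y)/(1-p) = 0 + 1/0.498 = 2.008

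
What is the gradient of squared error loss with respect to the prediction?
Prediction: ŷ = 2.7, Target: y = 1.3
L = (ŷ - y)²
∂L/∂ŷ = 2.8

∂L/∂ŷ = 2(ŷ - y) = 2(2.7 - 1.3) = 2(1.4) = 2.8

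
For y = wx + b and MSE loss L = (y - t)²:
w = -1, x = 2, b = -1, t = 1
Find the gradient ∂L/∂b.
∂L/∂b = -8

y = wx + b = (-1)(2) + -1 = -3
∂L/∂y = 2(y - t) = 2(-3 - 1) = -8
∂y/∂b = 1
∂L/∂b = ∂L/∂y · ∂y/∂b = -8 × 1 = -8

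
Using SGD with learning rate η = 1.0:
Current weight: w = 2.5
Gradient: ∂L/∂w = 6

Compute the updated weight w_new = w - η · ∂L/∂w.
w_new = -3.5

w_new = w - η·∂L/∂w = 2.5 - 1.0×(6) = 2.5 - (6) = -3.5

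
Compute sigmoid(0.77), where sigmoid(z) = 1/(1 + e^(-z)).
0.6835

sigmoid(0.77) = 1/(1 + e^(-0.77)) = 1/(1 + 0.463) = 0.6835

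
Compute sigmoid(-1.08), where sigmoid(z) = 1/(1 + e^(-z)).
0.2535

sigmoid(-1.08) = 1/(1 + e^(1.08)) = 1/(1 + 2.945) = 0.2535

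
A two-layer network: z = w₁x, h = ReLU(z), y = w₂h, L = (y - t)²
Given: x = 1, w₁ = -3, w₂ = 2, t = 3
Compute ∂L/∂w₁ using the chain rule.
∂L/∂w₁ = 0

Forward pass:
z = w₁x = -3×1 = -3
h = ReLU(-3) = 0
y = w₂h = 2×0 = 0

Backward pass:
∂L/∂y = 2(y - t) = 2(0 - 3) = -6
∂y/∂h = w₂ = 2
∂h/∂z = 0 (ReLU derivative)
∂z/∂w₁ = x = 1

∂L/∂w₁ = -6 × 2 × 0 × 1 = 0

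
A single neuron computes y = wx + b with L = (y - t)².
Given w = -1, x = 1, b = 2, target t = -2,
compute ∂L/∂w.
∂L/∂w = 6

y = wx + b = (-1)(1) + 2 = 1
∂L/∂y = 2(y - t) = 2(1 - -2) = 6
∂y/∂w = x = 1
∂L/∂w = ∂L/∂y · ∂y/∂w = 6 × 1 = 6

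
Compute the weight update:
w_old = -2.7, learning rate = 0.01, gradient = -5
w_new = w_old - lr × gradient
w_new = -2.65

w_new = w - η·∂L/∂w = -2.7 - 0.01×(-5) = -2.7 - (-0.05) = -2.65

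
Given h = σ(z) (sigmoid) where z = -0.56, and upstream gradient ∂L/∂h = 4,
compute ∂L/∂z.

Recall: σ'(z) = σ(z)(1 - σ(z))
∂L/∂z = 0.9255

σ(-0.56) = 0.3635
σ'(-0.56) = σ(-0.56)(1 - σ(-0.56)) = 0.3635 × 0.6365 = 0.2314
∂L/∂z = ∂L/∂h · σ'(z) = 4 × 0.2314 = 0.9255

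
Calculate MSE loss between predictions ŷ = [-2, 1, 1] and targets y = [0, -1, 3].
MSE = 4

MSE = (1/3)((-2-0)² + (1--1)² + (1-3)²) = (1/3)(4 + 4 + 4) = 4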